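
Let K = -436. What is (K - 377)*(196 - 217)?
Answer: 17073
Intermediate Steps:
(K - 377)*(196 - 217) = (-436 - 377)*(196 - 217) = -813*(-21) = 17073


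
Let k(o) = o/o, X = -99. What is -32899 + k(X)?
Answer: -32898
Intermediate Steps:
k(o) = 1
-32899 + k(X) = -32899 + 1 = -32898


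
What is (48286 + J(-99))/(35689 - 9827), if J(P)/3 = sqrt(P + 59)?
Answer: 24143/12931 + 3*I*sqrt(10)/12931 ≈ 1.8671 + 0.00073365*I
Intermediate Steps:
J(P) = 3*sqrt(59 + P) (J(P) = 3*sqrt(P + 59) = 3*sqrt(59 + P))
(48286 + J(-99))/(35689 - 9827) = (48286 + 3*sqrt(59 - 99))/(35689 - 9827) = (48286 + 3*sqrt(-40))/25862 = (48286 + 3*(2*I*sqrt(10)))*(1/25862) = (48286 + 6*I*sqrt(10))*(1/25862) = 24143/12931 + 3*I*sqrt(10)/12931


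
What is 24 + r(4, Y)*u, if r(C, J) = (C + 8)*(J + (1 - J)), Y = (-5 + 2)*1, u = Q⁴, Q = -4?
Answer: 3096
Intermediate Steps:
u = 256 (u = (-4)⁴ = 256)
Y = -3 (Y = -3*1 = -3)
r(C, J) = 8 + C (r(C, J) = (8 + C)*1 = 8 + C)
24 + r(4, Y)*u = 24 + (8 + 4)*256 = 24 + 12*256 = 24 + 3072 = 3096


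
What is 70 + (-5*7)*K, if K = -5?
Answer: 245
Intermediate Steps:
70 + (-5*7)*K = 70 - 5*7*(-5) = 70 - 35*(-5) = 70 + 175 = 245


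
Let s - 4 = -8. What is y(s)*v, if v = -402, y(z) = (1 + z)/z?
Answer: -603/2 ≈ -301.50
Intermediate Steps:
s = -4 (s = 4 - 8 = -4)
y(z) = (1 + z)/z
y(s)*v = ((1 - 4)/(-4))*(-402) = -¼*(-3)*(-402) = (¾)*(-402) = -603/2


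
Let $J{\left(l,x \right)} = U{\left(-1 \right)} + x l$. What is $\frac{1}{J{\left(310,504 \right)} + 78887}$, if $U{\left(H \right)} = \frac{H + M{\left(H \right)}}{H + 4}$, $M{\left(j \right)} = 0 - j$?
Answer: $\frac{1}{235127} \approx 4.253 \cdot 10^{-6}$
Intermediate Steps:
$M{\left(j \right)} = - j$
$U{\left(H \right)} = 0$ ($U{\left(H \right)} = \frac{H - H}{H + 4} = \frac{0}{4 + H} = 0$)
$J{\left(l,x \right)} = l x$ ($J{\left(l,x \right)} = 0 + x l = 0 + l x = l x$)
$\frac{1}{J{\left(310,504 \right)} + 78887} = \frac{1}{310 \cdot 504 + 78887} = \frac{1}{156240 + 78887} = \frac{1}{235127}$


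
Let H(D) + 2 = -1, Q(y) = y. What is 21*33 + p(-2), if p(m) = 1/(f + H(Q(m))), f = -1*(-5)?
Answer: 1387/2 ≈ 693.50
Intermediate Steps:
H(D) = -3 (H(D) = -2 - 1 = -3)
f = 5
p(m) = ½ (p(m) = 1/(5 - 3) = 1/2 = ½)
21*33 + p(-2) = 21*33 + ½ = 693 + ½ = 1387/2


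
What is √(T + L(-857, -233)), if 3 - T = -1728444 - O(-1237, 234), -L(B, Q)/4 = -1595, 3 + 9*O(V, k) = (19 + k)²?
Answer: √15677449/3 ≈ 1319.8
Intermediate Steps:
O(V, k) = -⅓ + (19 + k)²/9
L(B, Q) = 6380 (L(B, Q) = -4*(-1595) = 6380)
T = 15620029/9 (T = 3 - (-1728444 - (-⅓ + (19 + 234)²/9)) = 3 - (-1728444 - (-⅓ + (⅑)*253²)) = 3 - (-1728444 - (-⅓ + (⅑)*64009)) = 3 - (-1728444 - (-⅓ + 64009/9)) = 3 - (-1728444 - 1*64006/9) = 3 - (-1728444 - 64006/9) = 3 - 1*(-15620002/9) = 3 + 15620002/9 = 15620029/9 ≈ 1.7356e+6)
√(T + L(-857, -233)) = √(15620029/9 + 6380) = √(15677449/9) = √15677449/3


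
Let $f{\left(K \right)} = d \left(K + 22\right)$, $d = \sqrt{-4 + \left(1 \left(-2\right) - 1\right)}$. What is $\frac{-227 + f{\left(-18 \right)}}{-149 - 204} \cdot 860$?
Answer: $\frac{195220}{353} - \frac{3440 i \sqrt{7}}{353} \approx 553.03 - 25.783 i$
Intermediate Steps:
$d = i \sqrt{7}$ ($d = \sqrt{-4 - 3} = \sqrt{-7} = i \sqrt{7} \approx 2.6458 i$)
$f{\left(K \right)} = i \sqrt{7} \left(22 + K\right)$ ($f{\left(K \right)} = i \sqrt{7} \left(K + 22\right) = i \sqrt{7} \left(22 + K\right)$)
$\frac{-227 + f{\left(-18 \right)}}{-149 - 204} \cdot 860 = \frac{-227 + i \sqrt{7} \left(22 - 18\right)}{-149 - 204} \cdot 860 = \frac{-227 + i \sqrt{7} \cdot 4}{-353} \cdot 860 = \left(-227 + 4 i \sqrt{7}\right) \left(- \frac{1}{353}\right) 860 = \left(\frac{227}{353} - \frac{4 i \sqrt{7}}{353}\right) 860 = \frac{195220}{353} - \frac{3440 i \sqrt{7}}{353}$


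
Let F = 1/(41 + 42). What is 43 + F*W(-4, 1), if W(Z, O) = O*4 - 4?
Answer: 43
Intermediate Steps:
W(Z, O) = -4 + 4*O (W(Z, O) = 4*O - 4 = -4 + 4*O)
F = 1/83 ≈ 0.012048
43 + F*W(-4, 1) = 43 + (-4 + 4*1)/83 = 43 + (-4 + 4)/83 = 43 + (1/83)*0 = 43 + 0 = 43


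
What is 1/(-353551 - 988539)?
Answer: -1/1342090 ≈ -7.4511e-7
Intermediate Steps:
1/(-353551 - 988539) = 1/(-1342090) = -1/1342090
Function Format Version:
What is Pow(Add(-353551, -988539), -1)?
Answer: Rational(-1, 1342090) ≈ -7.4511e-7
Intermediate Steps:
Pow(Add(-353551, -988539), -1) = Pow(-1342090, -1) = Rational(-1, 1342090)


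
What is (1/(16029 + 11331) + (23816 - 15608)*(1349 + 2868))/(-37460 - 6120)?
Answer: -947015400961/1192348800 ≈ -794.24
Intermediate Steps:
(1/(16029 + 11331) + (23816 - 15608)*(1349 + 2868))/(-37460 - 6120) = (1/27360 + 8208*4217)/(-43580) = (1/27360 + 34613136)*(-1/43580) = (947015400961/27360)*(-1/43580) = -947015400961/1192348800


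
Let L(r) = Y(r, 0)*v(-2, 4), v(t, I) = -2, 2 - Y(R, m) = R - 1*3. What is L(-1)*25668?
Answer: -308016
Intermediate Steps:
Y(R, m) = 5 - R (Y(R, m) = 2 - (R - 1*3) = 2 - (R - 3) = 2 - (-3 + R) = 2 + (3 - R) = 5 - R)
L(r) = -10 + 2*r (L(r) = (5 - r)*(-2) = -10 + 2*r)
L(-1)*25668 = (-10 + 2*(-1))*25668 = (-10 - 2)*25668 = -12*25668 = -308016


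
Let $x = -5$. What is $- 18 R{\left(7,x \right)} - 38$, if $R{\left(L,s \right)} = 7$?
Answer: $-164$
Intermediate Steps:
$- 18 R{\left(7,x \right)} - 38 = \left(-18\right) 7 - 38 = -126 - 38 = -164$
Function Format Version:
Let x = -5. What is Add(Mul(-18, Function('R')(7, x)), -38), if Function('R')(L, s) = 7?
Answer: -164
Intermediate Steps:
Add(Mul(-18, Function('R')(7, x)), -38) = Add(Mul(-18, 7), -38) = Add(-126, -38) = -164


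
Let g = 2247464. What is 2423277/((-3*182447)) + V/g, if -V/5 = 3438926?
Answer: -2476258966393/205021532204 ≈ -12.078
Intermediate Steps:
V = -17194630 (V = -5*3438926 = -17194630)
2423277/((-3*182447)) + V/g = 2423277/((-3*182447)) - 17194630/2247464 = 2423277/(-547341) - 17194630*1/2247464 = 2423277*(-1/547341) - 8597315/1123732 = -807759/182447 - 8597315/1123732 = -2476258966393/205021532204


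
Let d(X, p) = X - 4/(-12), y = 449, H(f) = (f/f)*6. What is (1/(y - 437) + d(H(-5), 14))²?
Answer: 5929/144 ≈ 41.174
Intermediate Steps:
H(f) = 6 (H(f) = 1*6 = 6)
d(X, p) = ⅓ + X (d(X, p) = X - 4*(-1/12) = X + ⅓ = ⅓ + X)
(1/(y - 437) + d(H(-5), 14))² = (1/(449 - 437) + (⅓ + 6))² = (1/12 + 19/3)² = (77/12)² = 5929/144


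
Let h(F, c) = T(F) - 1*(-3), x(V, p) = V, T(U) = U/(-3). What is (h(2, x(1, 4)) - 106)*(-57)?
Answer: 5909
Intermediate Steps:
T(U) = -U/3 (T(U) = U*(-1/3) = -U/3)
h(F, c) = 3 - F/3 (h(F, c) = -F/3 - 1*(-3) = -F/3 + 3 = 3 - F/3)
(h(2, x(1, 4)) - 106)*(-57) = ((3 - 1/3*2) - 106)*(-57) = ((3 - 2/3) - 106)*(-57) = (7/3 - 106)*(-57) = -311/3*(-57) = 5909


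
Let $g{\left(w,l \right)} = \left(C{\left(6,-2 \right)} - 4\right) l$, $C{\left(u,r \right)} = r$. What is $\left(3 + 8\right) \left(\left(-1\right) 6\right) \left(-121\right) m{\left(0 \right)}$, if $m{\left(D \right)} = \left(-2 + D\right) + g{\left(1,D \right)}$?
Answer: $-15972$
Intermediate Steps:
$g{\left(w,l \right)} = - 6 l$ ($g{\left(w,l \right)} = \left(-2 - 4\right) l = - 6 l$)
$m{\left(D \right)} = -2 - 5 D$ ($m{\left(D \right)} = \left(-2 + D\right) - 6 D = -2 - 5 D$)
$\left(3 + 8\right) \left(\left(-1\right) 6\right) \left(-121\right) m{\left(0 \right)} = \left(3 + 8\right) \left(\left(-1\right) 6\right) \left(-121\right) \left(-2 - 0\right) = 11 \left(-6\right) \left(-121\right) \left(-2 + 0\right) = \left(-66\right) \left(-121\right) \left(-2\right) = 7986 \left(-2\right) = -15972$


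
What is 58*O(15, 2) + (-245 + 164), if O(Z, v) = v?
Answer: 35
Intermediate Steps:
58*O(15, 2) + (-245 + 164) = 58*2 + (-245 + 164) = 116 - 81 = 35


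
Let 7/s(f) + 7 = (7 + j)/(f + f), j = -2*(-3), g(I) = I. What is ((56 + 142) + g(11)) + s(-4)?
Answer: 14365/69 ≈ 208.19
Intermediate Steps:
j = 6
s(f) = 7/(-7 + 13/(2*f)) (s(f) = 7/(-7 + (7 + 6)/(f + f)) = 7/(-7 + 13/((2*f))) = 7/(-7 + 13*(1/(2*f))) = 7/(-7 + 13/(2*f)))
((56 + 142) + g(11)) + s(-4) = ((56 + 142) + 11) + 14*(-4)/(13 - 14*(-4)) = (198 + 11) + 14*(-4)/(13 + 56) = 209 + 14*(-4)/69 = 209 + 14*(-4)*(1/69) = 209 - 56/69 = 14365/69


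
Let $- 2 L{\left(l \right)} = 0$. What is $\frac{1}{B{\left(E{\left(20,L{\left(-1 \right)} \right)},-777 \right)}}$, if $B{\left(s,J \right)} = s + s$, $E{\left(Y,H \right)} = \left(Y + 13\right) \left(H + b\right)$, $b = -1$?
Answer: $- \frac{1}{66} \approx -0.015152$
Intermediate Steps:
$L{\left(l \right)} = 0$ ($L{\left(l \right)} = \left(- \frac{1}{2}\right) 0 = 0$)
$E{\left(Y,H \right)} = \left(-1 + H\right) \left(13 + Y\right)$ ($E{\left(Y,H \right)} = \left(Y + 13\right) \left(H - 1\right) = \left(13 + Y\right) \left(-1 + H\right) = \left(-1 + H\right) \left(13 + Y\right)$)
$B{\left(s,J \right)} = 2 s$
$\frac{1}{B{\left(E{\left(20,L{\left(-1 \right)} \right)},-777 \right)}} = \frac{1}{2 \left(-13 - 20 + 13 \cdot 0 + 0 \cdot 20\right)} = \frac{1}{2 \left(-13 - 20 + 0 + 0\right)} = \frac{1}{2 \left(-33\right)} = \frac{1}{-66} = - \frac{1}{66}$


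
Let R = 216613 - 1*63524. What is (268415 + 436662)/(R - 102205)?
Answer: 705077/50884 ≈ 13.857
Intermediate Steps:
R = 153089 (R = 216613 - 63524 = 153089)
(268415 + 436662)/(R - 102205) = (268415 + 436662)/(153089 - 102205) = 705077/50884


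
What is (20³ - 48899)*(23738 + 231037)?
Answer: -10420042725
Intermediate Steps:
(20³ - 48899)*(23738 + 231037) = (8000 - 48899)*254775 = -40899*254775 = -10420042725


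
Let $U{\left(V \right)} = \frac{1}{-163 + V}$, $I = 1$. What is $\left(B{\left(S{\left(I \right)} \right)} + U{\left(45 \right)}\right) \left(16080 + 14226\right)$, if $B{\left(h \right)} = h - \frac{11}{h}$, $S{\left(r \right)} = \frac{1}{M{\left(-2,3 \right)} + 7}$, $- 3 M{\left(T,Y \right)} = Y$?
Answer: $- \frac{117728708}{59} \approx -1.9954 \cdot 10^{6}$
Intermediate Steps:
$M{\left(T,Y \right)} = - \frac{Y}{3}$
$S{\left(r \right)} = \frac{1}{6}$ ($S{\left(r \right)} = \frac{1}{\left(- \frac{1}{3}\right) 3 + 7} = \frac{1}{-1 + 7} = \frac{1}{6}$)
$\left(B{\left(S{\left(I \right)} \right)} + U{\left(45 \right)}\right) \left(16080 + 14226\right) = \left(\left(\frac{1}{6} - 11 \frac{1}{\frac{1}{6}}\right) + \frac{1}{-163 + 45}\right) \left(16080 + 14226\right) = \left(\left(\frac{1}{6} - 66\right) + \frac{1}{-118}\right) 30306 = \left(\left(\frac{1}{6} - 66\right) - \frac{1}{118}\right) 30306 = \left(- \frac{395}{6} - \frac{1}{118}\right) 30306 = \left(- \frac{11654}{177}\right) 30306 = - \frac{117728708}{59}$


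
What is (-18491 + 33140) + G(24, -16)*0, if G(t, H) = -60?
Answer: 14649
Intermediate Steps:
(-18491 + 33140) + G(24, -16)*0 = (-18491 + 33140) - 60*0 = 14649 + 0 = 14649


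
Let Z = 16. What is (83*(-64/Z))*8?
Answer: -2656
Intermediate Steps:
(83*(-64/Z))*8 = (83*(-64/16))*8 = (83*(-64*1/16))*8 = (83*(-4))*8 = -332*8 = -2656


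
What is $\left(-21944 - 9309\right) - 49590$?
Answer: $-80843$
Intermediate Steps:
$\left(-21944 - 9309\right) - 49590 = -31253 - 49590 = -80843$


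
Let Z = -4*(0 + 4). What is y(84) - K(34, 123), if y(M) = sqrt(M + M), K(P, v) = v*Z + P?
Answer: 1934 + 2*sqrt(42) ≈ 1947.0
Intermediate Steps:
Z = -16 (Z = -4*4 = -16)
K(P, v) = P - 16*v (K(P, v) = v*(-16) + P = -16*v + P = P - 16*v)
y(M) = sqrt(2)*sqrt(M) (y(M) = sqrt(2*M) = sqrt(2)*sqrt(M))
y(84) - K(34, 123) = sqrt(2)*sqrt(84) - (34 - 16*123) = sqrt(2)*(2*sqrt(21)) - (34 - 1968) = 2*sqrt(42) - 1*(-1934) = 2*sqrt(42) + 1934 = 1934 + 2*sqrt(42)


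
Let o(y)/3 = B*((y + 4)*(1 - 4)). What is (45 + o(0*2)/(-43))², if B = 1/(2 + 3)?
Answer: 94303521/46225 ≈ 2040.1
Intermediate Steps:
B = ⅕ (B = 1/5 = ⅕ ≈ 0.20000)
o(y) = -36/5 - 9*y/5 (o(y) = 3*(((y + 4)*(1 - 4))/5) = 3*(((4 + y)*(-3))/5) = 3*((-12 - 3*y)/5) = 3*(-12/5 - 3*y/5) = -36/5 - 9*y/5)
(45 + o(0*2)/(-43))² = (45 + (-36/5 - 0*2)/(-43))² = (45 + (-36/5 - 9/5*0)*(-1/43))² = (45 + (-36/5 + 0)*(-1/43))² = (45 - 36/5*(-1/43))² = (45 + 36/215)² = (9711/215)² = 94303521/46225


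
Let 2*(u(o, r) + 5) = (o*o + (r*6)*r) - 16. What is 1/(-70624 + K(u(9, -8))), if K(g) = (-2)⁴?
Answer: -1/70608 ≈ -1.4163e-5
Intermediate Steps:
u(o, r) = -13 + o²/2 + 3*r² (u(o, r) = -5 + ((o*o + (r*6)*r) - 16)/2 = -5 + ((o² + (6*r)*r) - 16)/2 = -5 + ((o² + 6*r²) - 16)/2 = -5 + (-16 + o² + 6*r²)/2 = -5 + (-8 + o²/2 + 3*r²) = -13 + o²/2 + 3*r²)
K(g) = 16
1/(-70624 + K(u(9, -8))) = 1/(-70624 + 16) = 1/(-70608) = -1/70608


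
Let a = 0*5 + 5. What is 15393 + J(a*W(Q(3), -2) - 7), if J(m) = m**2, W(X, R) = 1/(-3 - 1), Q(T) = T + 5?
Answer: 247377/16 ≈ 15461.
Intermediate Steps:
Q(T) = 5 + T
a = 5 (a = 0 + 5 = 5)
W(X, R) = -1/4 (W(X, R) = 1/(-4) = -1/4)
15393 + J(a*W(Q(3), -2) - 7) = 15393 + (5*(-1/4) - 7)**2 = 15393 + (-5/4 - 7)**2 = 15393 + (-33/4)**2 = 15393 + 1089/16 = 247377/16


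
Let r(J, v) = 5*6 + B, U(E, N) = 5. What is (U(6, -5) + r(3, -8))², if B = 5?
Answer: 1600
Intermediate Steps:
r(J, v) = 35 (r(J, v) = 5*6 + 5 = 30 + 5 = 35)
(U(6, -5) + r(3, -8))² = (5 + 35)² = 40² = 1600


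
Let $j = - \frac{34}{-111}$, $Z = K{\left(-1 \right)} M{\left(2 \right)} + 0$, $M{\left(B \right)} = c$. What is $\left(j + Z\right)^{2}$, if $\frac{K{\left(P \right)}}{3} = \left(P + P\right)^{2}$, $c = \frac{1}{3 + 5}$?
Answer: $\frac{160801}{49284} \approx 3.2627$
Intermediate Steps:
$c = \frac{1}{8} \approx 0.125$
$M{\left(B \right)} = \frac{1}{8}$
$K{\left(P \right)} = 12 P^{2}$ ($K{\left(P \right)} = 3 \left(P + P\right)^{2} = 3 \left(2 P\right)^{2} = 3 \cdot 4 P^{2} = 12 P^{2}$)
$Z = \frac{3}{2}$ ($Z = 12 \left(-1\right)^{2} \cdot \frac{1}{8} + 0 = 12 \cdot 1 \cdot \frac{1}{8} + 0 = 12 \cdot \frac{1}{8} + 0 = \frac{3}{2} + 0 = \frac{3}{2} \approx 1.5$)
$j = \frac{34}{111}$ ($j = \left(-34\right) \left(- \frac{1}{111}\right) = \frac{34}{111} \approx 0.30631$)
$\left(j + Z\right)^{2} = \left(\frac{34}{111} + \frac{3}{2}\right)^{2} = \left(\frac{401}{222}\right)^{2} = \frac{160801}{49284}$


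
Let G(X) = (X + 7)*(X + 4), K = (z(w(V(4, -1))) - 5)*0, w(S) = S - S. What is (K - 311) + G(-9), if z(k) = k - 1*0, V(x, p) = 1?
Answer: -301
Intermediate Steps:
w(S) = 0
z(k) = k (z(k) = k + 0 = k)
K = 0 (K = (0 - 5)*0 = -5*0 = 0)
G(X) = (4 + X)*(7 + X) (G(X) = (7 + X)*(4 + X) = (4 + X)*(7 + X))
(K - 311) + G(-9) = (0 - 311) + (28 + (-9)**2 + 11*(-9)) = -311 + (28 + 81 - 99) = -311 + 10 = -301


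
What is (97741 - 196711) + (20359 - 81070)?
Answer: -159681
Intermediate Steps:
(97741 - 196711) + (20359 - 81070) = -98970 - 60711 = -159681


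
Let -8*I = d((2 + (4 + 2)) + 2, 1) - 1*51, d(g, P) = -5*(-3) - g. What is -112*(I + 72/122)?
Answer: -43316/61 ≈ -710.10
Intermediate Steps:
d(g, P) = 15 - g
I = 23/4 (I = -((15 - ((2 + (4 + 2)) + 2)) - 1*51)/8 = -((15 - ((2 + 6) + 2)) - 51)/8 = -((15 - (8 + 2)) - 51)/8 = -((15 - 1*10) - 51)/8 = -((15 - 10) - 51)/8 = -(5 - 51)/8 = -⅛*(-46) = 23/4 ≈ 5.7500)
-112*(I + 72/122) = -112*(23/4 + 72/122) = -112*(23/4 + 72*(1/122)) = -112*(23/4 + 36/61) = -112*1547/244 = -43316/61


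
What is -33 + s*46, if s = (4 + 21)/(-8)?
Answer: -707/4 ≈ -176.75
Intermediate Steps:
s = -25/8 (s = 25*(-1/8) = -25/8 ≈ -3.1250)
-33 + s*46 = -33 - 25/8*46 = -33 - 575/4 = -707/4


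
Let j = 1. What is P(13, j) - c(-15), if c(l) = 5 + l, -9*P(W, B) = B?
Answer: 89/9 ≈ 9.8889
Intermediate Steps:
P(W, B) = -B/9
P(13, j) - c(-15) = -⅑*1 - (5 - 15) = -⅑ - 1*(-10) = -⅑ + 10 = 89/9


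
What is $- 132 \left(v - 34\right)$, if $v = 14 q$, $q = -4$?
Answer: $11880$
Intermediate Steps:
$v = -56$ ($v = 14 \left(-4\right) = -56$)
$- 132 \left(v - 34\right) = - 132 \left(-56 - 34\right) = \left(-132\right) \left(-90\right) = 11880$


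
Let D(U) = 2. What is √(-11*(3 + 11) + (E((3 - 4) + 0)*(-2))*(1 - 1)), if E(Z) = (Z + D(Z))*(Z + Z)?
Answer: I*√154 ≈ 12.41*I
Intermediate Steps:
E(Z) = 2*Z*(2 + Z) (E(Z) = (Z + 2)*(Z + Z) = (2 + Z)*(2*Z) = 2*Z*(2 + Z))
√(-11*(3 + 11) + (E((3 - 4) + 0)*(-2))*(1 - 1)) = √(-11*(3 + 11) + ((2*((3 - 4) + 0)*(2 + ((3 - 4) + 0)))*(-2))*(1 - 1)) = √(-11*14 + ((2*(-1 + 0)*(2 + (-1 + 0)))*(-2))*0) = √(-154 + ((2*(-1)*(2 - 1))*(-2))*0) = √(-154 + ((2*(-1)*1)*(-2))*0) = √(-154 - 2*(-2)*0) = √(-154 + 4*0) = √(-154 + 0) = √(-154) = I*√154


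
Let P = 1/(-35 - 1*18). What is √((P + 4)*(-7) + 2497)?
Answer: 4*√433487/53 ≈ 49.690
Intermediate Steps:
P = -1/53 (P = 1/(-35 - 18) = 1/(-53) = -1/53 ≈ -0.018868)
√((P + 4)*(-7) + 2497) = √((-1/53 + 4)*(-7) + 2497) = √((211/53)*(-7) + 2497) = √(-1477/53 + 2497) = √(130864/53) = 4*√433487/53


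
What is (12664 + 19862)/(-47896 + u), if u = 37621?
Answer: -10842/3425 ≈ -3.1655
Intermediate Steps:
(12664 + 19862)/(-47896 + u) = (12664 + 19862)/(-47896 + 37621) = 32526/(-10275) = 32526*(-1/10275) = -10842/3425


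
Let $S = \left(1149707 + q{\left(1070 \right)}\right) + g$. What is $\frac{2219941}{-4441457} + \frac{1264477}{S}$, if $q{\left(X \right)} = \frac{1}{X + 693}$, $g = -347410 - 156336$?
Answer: $\frac{7373086222375003}{5058061117568508} \approx 1.4577$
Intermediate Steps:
$g = -503746$
$q{\left(X \right)} = \frac{1}{693 + X}$
$S = \frac{1138829244}{1763}$ ($S = \left(1149707 + \frac{1}{693 + 1070}\right) - 503746 = \left(1149707 + \frac{1}{1763}\right) - 503746 = \frac{2026933442}{1763} - 503746 = \frac{1138829244}{1763} \approx 6.4596 \cdot 10^{5}$)
$\frac{2219941}{-4441457} + \frac{1264477}{S} = \frac{2219941}{-4441457} + \frac{1264477}{\frac{1138829244}{1763}} = 2219941 \left(- \frac{1}{4441457}\right) + 1264477 \cdot \frac{1763}{1138829244} = - \frac{2219941}{4441457} + \frac{2229272951}{1138829244} = \frac{7373086222375003}{5058061117568508}$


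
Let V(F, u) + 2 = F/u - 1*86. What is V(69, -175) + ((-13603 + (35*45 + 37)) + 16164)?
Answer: 714806/175 ≈ 4084.6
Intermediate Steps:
V(F, u) = -88 + F/u (V(F, u) = -2 + (F/u - 1*86) = -2 + (F/u - 86) = -2 + (-86 + F/u) = -88 + F/u)
V(69, -175) + ((-13603 + (35*45 + 37)) + 16164) = (-88 + 69/(-175)) + ((-13603 + (35*45 + 37)) + 16164) = (-88 + 69*(-1/175)) + ((-13603 + (1575 + 37)) + 16164) = (-88 - 69/175) + ((-13603 + 1612) + 16164) = -15469/175 + (-11991 + 16164) = -15469/175 + 4173 = 714806/175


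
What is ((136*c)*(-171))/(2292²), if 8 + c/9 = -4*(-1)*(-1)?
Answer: 17442/36481 ≈ 0.47811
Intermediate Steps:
c = -108 (c = -72 + 9*(-4*(-1)*(-1)) = -72 + 9*(4*(-1)) = -72 + 9*(-4) = -72 - 36 = -108)
((136*c)*(-171))/(2292²) = ((136*(-108))*(-171))/(2292²) = -14688*(-171)/5253264 = 2511648*(1/5253264) = 17442/36481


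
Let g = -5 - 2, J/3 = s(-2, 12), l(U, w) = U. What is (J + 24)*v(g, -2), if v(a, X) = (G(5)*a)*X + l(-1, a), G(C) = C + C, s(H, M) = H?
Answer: 2502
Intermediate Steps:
J = -6 (J = 3*(-2) = -6)
G(C) = 2*C
g = -7
v(a, X) = -1 + 10*X*a (v(a, X) = ((2*5)*a)*X - 1 = (10*a)*X - 1 = 10*X*a - 1 = -1 + 10*X*a)
(J + 24)*v(g, -2) = (-6 + 24)*(-1 + 10*(-2)*(-7)) = 18*(-1 + 140) = 18*139 = 2502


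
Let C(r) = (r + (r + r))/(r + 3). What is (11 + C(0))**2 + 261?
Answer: 382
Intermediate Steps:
C(r) = 3*r/(3 + r) (C(r) = (r + 2*r)/(3 + r) = (3*r)/(3 + r) = 3*r/(3 + r))
(11 + C(0))**2 + 261 = (11 + 3*0/(3 + 0))**2 + 261 = (11 + 3*0/3)**2 + 261 = (11 + 3*0*(1/3))**2 + 261 = (11 + 0)**2 + 261 = 11**2 + 261 = 121 + 261 = 382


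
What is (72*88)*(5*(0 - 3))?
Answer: -95040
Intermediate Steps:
(72*88)*(5*(0 - 3)) = 6336*(5*(-3)) = 6336*(-15) = -95040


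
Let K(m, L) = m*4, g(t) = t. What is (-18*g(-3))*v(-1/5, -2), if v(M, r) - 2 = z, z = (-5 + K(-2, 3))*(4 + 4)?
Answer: -5508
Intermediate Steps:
K(m, L) = 4*m
z = -104 (z = (-5 + 4*(-2))*(4 + 4) = (-5 - 8)*8 = -13*8 = -104)
v(M, r) = -102 (v(M, r) = 2 - 104 = -102)
(-18*g(-3))*v(-1/5, -2) = -18*(-3)*(-102) = 54*(-102) = -5508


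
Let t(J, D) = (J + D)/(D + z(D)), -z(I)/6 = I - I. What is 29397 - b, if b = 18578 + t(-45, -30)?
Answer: 21633/2 ≈ 10817.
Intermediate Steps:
z(I) = 0 (z(I) = -6*(I - I) = -6*0 = 0)
t(J, D) = (D + J)/D (t(J, D) = (J + D)/(D + 0) = (D + J)/D)
b = 37161/2 (b = 18578 + (-30 - 45)/(-30) = 18578 - 1/30*(-75) = 18578 + 5/2 = 37161/2 ≈ 18581.)
29397 - b = 29397 - 1*37161/2 = 29397 - 37161/2 = 21633/2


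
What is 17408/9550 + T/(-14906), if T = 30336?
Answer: -7556288/35588075 ≈ -0.21233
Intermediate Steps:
17408/9550 + T/(-14906) = 17408/9550 + 30336/(-14906) = 17408*(1/9550) + 30336*(-1/14906) = 8704/4775 - 15168/7453 = -7556288/35588075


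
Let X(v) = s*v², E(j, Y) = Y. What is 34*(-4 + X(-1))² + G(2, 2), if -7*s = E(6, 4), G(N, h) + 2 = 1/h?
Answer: 69485/98 ≈ 709.03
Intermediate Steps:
G(N, h) = -2 + 1/h
s = -4/7 (s = -⅐*4 = -4/7 ≈ -0.57143)
X(v) = -4*v²/7
34*(-4 + X(-1))² + G(2, 2) = 34*(-4 - 4/7*(-1)²)² + (-2 + 1/2) = 34*(-4 - 4/7*1)² + (-2 + ½) = 34*(-4 - 4/7)² - 3/2 = 34*(-32/7)² - 3/2 = 34*(1024/49) - 3/2 = 34816/49 - 3/2 = 69485/98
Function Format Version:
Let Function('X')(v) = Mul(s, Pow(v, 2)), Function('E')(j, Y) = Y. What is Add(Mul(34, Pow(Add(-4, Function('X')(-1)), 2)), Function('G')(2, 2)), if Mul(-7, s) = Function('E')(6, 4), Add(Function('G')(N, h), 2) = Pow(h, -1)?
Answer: Rational(69485, 98) ≈ 709.03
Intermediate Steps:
Function('G')(N, h) = Add(-2, Pow(h, -1))
s = Rational(-4, 7) (s = Mul(Rational(-1, 7), 4) = Rational(-4, 7) ≈ -0.57143)
Function('X')(v) = Mul(Rational(-4, 7), Pow(v, 2))
Add(Mul(34, Pow(Add(-4, Function('X')(-1)), 2)), Function('G')(2, 2)) = Add(Mul(34, Pow(Add(-4, Mul(Rational(-4, 7), Pow(-1, 2))), 2)), Add(-2, Pow(2, -1))) = Add(Mul(34, Pow(Add(-4, Mul(Rational(-4, 7), 1)), 2)), Add(-2, Rational(1, 2))) = Add(Mul(34, Pow(Add(-4, Rational(-4, 7)), 2)), Rational(-3, 2)) = Add(Mul(34, Pow(Rational(-32, 7), 2)), Rational(-3, 2)) = Add(Mul(34, Rational(1024, 49)), Rational(-3, 2)) = Add(Rational(34816, 49), Rational(-3, 2)) = Rational(69485, 98)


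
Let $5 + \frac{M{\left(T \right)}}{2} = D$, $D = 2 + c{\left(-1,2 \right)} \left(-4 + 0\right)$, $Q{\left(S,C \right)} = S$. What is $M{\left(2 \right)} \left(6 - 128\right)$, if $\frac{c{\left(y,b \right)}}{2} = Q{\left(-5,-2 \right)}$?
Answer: $-9028$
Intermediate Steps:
$c{\left(y,b \right)} = -10$ ($c{\left(y,b \right)} = 2 \left(-5\right) = -10$)
$D = 42$ ($D = 2 - 10 \left(-4 + 0\right) = 2 - -40 = 2 + 40 = 42$)
$M{\left(T \right)} = 74$ ($M{\left(T \right)} = -10 + 2 \cdot 42 = -10 + 84 = 74$)
$M{\left(2 \right)} \left(6 - 128\right) = 74 \left(6 - 128\right) = 74 \left(-122\right) = -9028$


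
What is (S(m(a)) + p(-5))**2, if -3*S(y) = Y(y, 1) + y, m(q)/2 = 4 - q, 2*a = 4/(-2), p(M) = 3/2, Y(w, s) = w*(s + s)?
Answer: 289/4 ≈ 72.250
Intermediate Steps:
Y(w, s) = 2*s*w (Y(w, s) = w*(2*s) = 2*s*w)
p(M) = 3/2 (p(M) = 3*(1/2) = 3/2)
a = -1 (a = (4/(-2))/2 = (4*(-1/2))/2 = (1/2)*(-2) = -1)
m(q) = 8 - 2*q (m(q) = 2*(4 - q) = 8 - 2*q)
S(y) = -y (S(y) = -(2*1*y + y)/3 = -(2*y + y)/3 = -y)
(S(m(a)) + p(-5))**2 = (-(8 - 2*(-1)) + 3/2)**2 = (-(8 + 2) + 3/2)**2 = (-1*10 + 3/2)**2 = (-10 + 3/2)**2 = (-17/2)**2 = 289/4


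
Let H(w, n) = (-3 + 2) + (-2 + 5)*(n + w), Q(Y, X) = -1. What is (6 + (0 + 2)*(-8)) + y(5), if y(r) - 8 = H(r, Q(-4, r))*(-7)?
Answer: -79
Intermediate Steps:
H(w, n) = -1 + 3*n + 3*w (H(w, n) = -1 + 3*(n + w) = -1 + (3*n + 3*w) = -1 + 3*n + 3*w)
y(r) = 36 - 21*r (y(r) = 8 + (-1 + 3*(-1) + 3*r)*(-7) = 8 + (-1 - 3 + 3*r)*(-7) = 8 + (-4 + 3*r)*(-7) = 8 + (28 - 21*r) = 36 - 21*r)
(6 + (0 + 2)*(-8)) + y(5) = (6 + (0 + 2)*(-8)) + (36 - 21*5) = (6 + 2*(-8)) + (36 - 105) = (6 - 16) - 69 = -10 - 69 = -79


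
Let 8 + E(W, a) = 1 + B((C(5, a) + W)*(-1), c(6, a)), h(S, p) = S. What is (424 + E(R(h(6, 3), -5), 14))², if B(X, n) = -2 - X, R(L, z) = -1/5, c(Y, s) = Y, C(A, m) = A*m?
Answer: 5875776/25 ≈ 2.3503e+5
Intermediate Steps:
R(L, z) = -⅕ (R(L, z) = -1*⅕ = -⅕)
E(W, a) = -9 + W + 5*a (E(W, a) = -8 + (1 + (-2 - (5*a + W)*(-1))) = -8 + (1 + (-2 - (W + 5*a)*(-1))) = -8 + (1 + (-2 - (-W - 5*a))) = -8 + (1 + (-2 + (W + 5*a))) = -8 + (1 + (-2 + W + 5*a)) = -8 + (-1 + W + 5*a) = -9 + W + 5*a)
(424 + E(R(h(6, 3), -5), 14))² = (424 + (-9 - ⅕ + 5*14))² = (424 + (-9 - ⅕ + 70))² = (424 + 304/5)² = (2424/5)² = 5875776/25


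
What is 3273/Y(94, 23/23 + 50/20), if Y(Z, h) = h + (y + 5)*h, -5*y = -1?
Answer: 32730/217 ≈ 150.83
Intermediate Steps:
y = 1/5 (y = -1/5*(-1) = 1/5 ≈ 0.20000)
Y(Z, h) = 31*h/5 (Y(Z, h) = h + (1/5 + 5)*h = h + 26*h/5 = 31*h/5)
3273/Y(94, 23/23 + 50/20) = 3273/((31*(23/23 + 50/20)/5)) = 3273/((31*(23*(1/23) + 50*(1/20))/5)) = 3273/((31*(1 + 5/2)/5)) = 3273/(((31/5)*(7/2))) = 3273/(217/10) = 3273*(10/217) = 32730/217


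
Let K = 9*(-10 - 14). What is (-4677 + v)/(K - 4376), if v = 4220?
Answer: 457/4592 ≈ 0.099521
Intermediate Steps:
K = -216 (K = 9*(-24) = -216)
(-4677 + v)/(K - 4376) = (-4677 + 4220)/(-216 - 4376) = -457/(-4592) = -457*(-1/4592) = 457/4592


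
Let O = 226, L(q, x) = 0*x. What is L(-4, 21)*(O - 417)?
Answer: 0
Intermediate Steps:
L(q, x) = 0
L(-4, 21)*(O - 417) = 0*(226 - 417) = 0*(-191) = 0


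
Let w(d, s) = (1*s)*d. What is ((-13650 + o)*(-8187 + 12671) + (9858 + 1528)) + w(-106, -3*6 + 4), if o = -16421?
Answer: -134825494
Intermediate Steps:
w(d, s) = d*s (w(d, s) = s*d = d*s)
((-13650 + o)*(-8187 + 12671) + (9858 + 1528)) + w(-106, -3*6 + 4) = ((-13650 - 16421)*(-8187 + 12671) + (9858 + 1528)) - 106*(-3*6 + 4) = (-30071*4484 + 11386) - 106*(-18 + 4) = (-134838364 + 11386) - 106*(-14) = -134826978 + 1484 = -134825494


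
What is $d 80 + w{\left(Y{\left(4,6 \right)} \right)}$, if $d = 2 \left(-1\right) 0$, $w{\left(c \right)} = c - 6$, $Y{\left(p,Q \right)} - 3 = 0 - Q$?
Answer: $-9$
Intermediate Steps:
$Y{\left(p,Q \right)} = 3 - Q$ ($Y{\left(p,Q \right)} = 3 + \left(0 - Q\right) = 3 - Q$)
$w{\left(c \right)} = -6 + c$
$d = 0$ ($d = \left(-2\right) 0 = 0$)
$d 80 + w{\left(Y{\left(4,6 \right)} \right)} = 0 \cdot 80 + \left(-6 + \left(3 - 6\right)\right) = 0 + \left(-6 + \left(3 - 6\right)\right) = 0 - 9 = -9$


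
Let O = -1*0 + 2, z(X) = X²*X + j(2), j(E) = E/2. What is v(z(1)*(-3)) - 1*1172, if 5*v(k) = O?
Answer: -5858/5 ≈ -1171.6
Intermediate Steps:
j(E) = E/2 (j(E) = E*(½) = E/2)
z(X) = 1 + X³ (z(X) = X²*X + (½)*2 = X³ + 1 = 1 + X³)
O = 2 (O = 0 + 2 = 2)
v(k) = ⅖ (v(k) = (⅕)*2 = ⅖)
v(z(1)*(-3)) - 1*1172 = ⅖ - 1*1172 = ⅖ - 1172 = -5858/5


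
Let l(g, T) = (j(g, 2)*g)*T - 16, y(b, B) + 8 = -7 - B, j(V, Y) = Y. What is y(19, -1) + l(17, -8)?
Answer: -302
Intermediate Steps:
y(b, B) = -15 - B (y(b, B) = -8 + (-7 - B) = -15 - B)
l(g, T) = -16 + 2*T*g (l(g, T) = (2*g)*T - 16 = 2*T*g - 16 = -16 + 2*T*g)
y(19, -1) + l(17, -8) = (-15 - 1*(-1)) + (-16 + 2*(-8)*17) = (-15 + 1) + (-16 - 272) = -14 - 288 = -302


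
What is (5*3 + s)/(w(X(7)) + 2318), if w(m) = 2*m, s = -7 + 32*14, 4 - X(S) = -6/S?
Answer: 1596/8147 ≈ 0.19590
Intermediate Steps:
X(S) = 4 + 6/S (X(S) = 4 - (-6)/S = 4 + 6/S)
s = 441 (s = -7 + 448 = 441)
(5*3 + s)/(w(X(7)) + 2318) = (5*3 + 441)/(2*(4 + 6/7) + 2318) = (15 + 441)/(2*(4 + 6*(1/7)) + 2318) = 456/(2*(4 + 6/7) + 2318) = 456/(2*(34/7) + 2318) = 456/(68/7 + 2318) = 456/(16294/7) = 456*(7/16294) = 1596/8147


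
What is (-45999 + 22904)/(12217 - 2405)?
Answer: -23095/9812 ≈ -2.3538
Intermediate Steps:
(-45999 + 22904)/(12217 - 2405) = -23095/9812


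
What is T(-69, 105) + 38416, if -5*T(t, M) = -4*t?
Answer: 191804/5 ≈ 38361.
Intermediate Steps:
T(t, M) = 4*t/5 (T(t, M) = -(-4)*t/5 = 4*t/5)
T(-69, 105) + 38416 = (4/5)*(-69) + 38416 = -276/5 + 38416 = 191804/5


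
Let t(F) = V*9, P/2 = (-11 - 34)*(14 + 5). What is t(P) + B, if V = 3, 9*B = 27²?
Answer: 108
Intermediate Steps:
B = 81 (B = (⅑)*27² = (⅑)*729 = 81)
P = -1710 (P = 2*((-11 - 34)*(14 + 5)) = 2*(-45*19) = 2*(-855) = -1710)
t(F) = 27 (t(F) = 3*9 = 27)
t(P) + B = 27 + 81 = 108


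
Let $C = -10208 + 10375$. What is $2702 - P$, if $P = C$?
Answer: $2535$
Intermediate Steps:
$C = 167$
$P = 167$
$2702 - P = 2702 - 167 = 2535$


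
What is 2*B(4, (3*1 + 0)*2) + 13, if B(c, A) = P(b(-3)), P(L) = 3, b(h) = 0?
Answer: 19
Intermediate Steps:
B(c, A) = 3
2*B(4, (3*1 + 0)*2) + 13 = 2*3 + 13 = 6 + 13 = 19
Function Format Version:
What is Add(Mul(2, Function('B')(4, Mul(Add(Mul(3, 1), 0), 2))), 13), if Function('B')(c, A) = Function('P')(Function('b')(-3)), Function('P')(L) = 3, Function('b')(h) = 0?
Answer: 19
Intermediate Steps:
Function('B')(c, A) = 3
Add(Mul(2, Function('B')(4, Mul(Add(Mul(3, 1), 0), 2))), 13) = Add(Mul(2, 3), 13) = Add(6, 13) = 19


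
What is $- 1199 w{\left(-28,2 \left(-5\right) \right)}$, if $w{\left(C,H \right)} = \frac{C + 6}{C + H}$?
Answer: $- \frac{13189}{19} \approx -694.16$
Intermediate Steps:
$w{\left(C,H \right)} = \frac{6 + C}{C + H}$
$- 1199 w{\left(-28,2 \left(-5\right) \right)} = - 1199 \frac{6 - 28}{-28 + 2 \left(-5\right)} = - 1199 \frac{1}{-28 - 10} \left(-22\right) = - 1199 \frac{1}{-38} \left(-22\right) = - 1199 \left(\left(- \frac{1}{38}\right) \left(-22\right)\right) = \left(-1199\right) \frac{11}{19} = - \frac{13189}{19}$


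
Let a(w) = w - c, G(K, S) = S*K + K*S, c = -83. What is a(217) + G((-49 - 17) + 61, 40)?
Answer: -100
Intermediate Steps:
G(K, S) = 2*K*S (G(K, S) = K*S + K*S = 2*K*S)
a(w) = 83 + w (a(w) = w - 1*(-83) = w + 83 = 83 + w)
a(217) + G((-49 - 17) + 61, 40) = (83 + 217) + 2*((-49 - 17) + 61)*40 = 300 + 2*(-66 + 61)*40 = 300 + 2*(-5)*40 = 300 - 400 = -100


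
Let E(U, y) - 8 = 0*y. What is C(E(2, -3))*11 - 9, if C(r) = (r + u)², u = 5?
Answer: 1850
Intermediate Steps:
E(U, y) = 8 (E(U, y) = 8 + 0*y = 8 + 0 = 8)
C(r) = (5 + r)² (C(r) = (r + 5)² = (5 + r)²)
C(E(2, -3))*11 - 9 = (5 + 8)²*11 - 9 = 13²*11 - 9 = 169*11 - 9 = 1859 - 9 = 1850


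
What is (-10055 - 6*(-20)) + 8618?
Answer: -1317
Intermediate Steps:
(-10055 - 6*(-20)) + 8618 = (-10055 + 120) + 8618 = -9935 + 8618 = -1317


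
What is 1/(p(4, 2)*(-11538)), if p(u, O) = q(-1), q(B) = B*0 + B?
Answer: 1/11538 ≈ 8.6670e-5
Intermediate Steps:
q(B) = B (q(B) = 0 + B = B)
p(u, O) = -1
1/(p(4, 2)*(-11538)) = 1/(-1*(-11538)) = 1/11538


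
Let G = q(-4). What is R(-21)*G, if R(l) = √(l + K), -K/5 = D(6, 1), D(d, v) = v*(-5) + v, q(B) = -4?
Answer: -4*I ≈ -4.0*I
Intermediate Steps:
D(d, v) = -4*v (D(d, v) = -5*v + v = -4*v)
K = 20 (K = -(-20) = -5*(-4) = 20)
G = -4
R(l) = √(20 + l) (R(l) = √(l + 20) = √(20 + l))
R(-21)*G = √(20 - 21)*(-4) = √(-1)*(-4) = I*(-4) = -4*I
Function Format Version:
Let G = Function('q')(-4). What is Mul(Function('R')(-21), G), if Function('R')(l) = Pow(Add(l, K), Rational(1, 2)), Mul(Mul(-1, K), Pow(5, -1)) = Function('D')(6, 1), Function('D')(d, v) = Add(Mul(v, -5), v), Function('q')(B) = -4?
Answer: Mul(-4, I) ≈ Mul(-4.0000, I)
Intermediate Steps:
Function('D')(d, v) = Mul(-4, v) (Function('D')(d, v) = Add(Mul(-5, v), v) = Mul(-4, v))
K = 20 (K = Mul(-5, Mul(-4, 1)) = Mul(-5, -4) = 20)
G = -4
Function('R')(l) = Pow(Add(20, l), Rational(1, 2)) (Function('R')(l) = Pow(Add(l, 20), Rational(1, 2)) = Pow(Add(20, l), Rational(1, 2)))
Mul(Function('R')(-21), G) = Mul(Pow(Add(20, -21), Rational(1, 2)), -4) = Mul(Pow(-1, Rational(1, 2)), -4) = Mul(I, -4) = Mul(-4, I)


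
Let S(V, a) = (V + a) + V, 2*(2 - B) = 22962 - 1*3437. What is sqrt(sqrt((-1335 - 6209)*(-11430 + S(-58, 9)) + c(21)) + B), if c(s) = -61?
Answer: 3*sqrt(-4338 + 4*sqrt(1074507))/2 ≈ 20.766*I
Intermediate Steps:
B = -19521/2 (B = 2 - (22962 - 1*3437)/2 = 2 - (22962 - 3437)/2 = 2 - 1/2*19525 = 2 - 19525/2 = -19521/2 ≈ -9760.5)
S(V, a) = a + 2*V
sqrt(sqrt((-1335 - 6209)*(-11430 + S(-58, 9)) + c(21)) + B) = sqrt(sqrt((-1335 - 6209)*(-11430 + (9 + 2*(-58))) - 61) - 19521/2) = sqrt(sqrt(-7544*(-11430 + (9 - 116)) - 61) - 19521/2) = sqrt(sqrt(-7544*(-11430 - 107) - 61) - 19521/2) = sqrt(sqrt(-7544*(-11537) - 61) - 19521/2) = sqrt(sqrt(87035128 - 61) - 19521/2) = sqrt(sqrt(87035067) - 19521/2) = sqrt(9*sqrt(1074507) - 19521/2) = sqrt(-19521/2 + 9*sqrt(1074507))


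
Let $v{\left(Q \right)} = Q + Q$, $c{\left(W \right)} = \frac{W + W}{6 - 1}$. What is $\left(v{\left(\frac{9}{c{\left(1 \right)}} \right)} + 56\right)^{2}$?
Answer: $10201$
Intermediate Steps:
$c{\left(W \right)} = \frac{2 W}{5}$
$v{\left(Q \right)} = 2 Q$
$\left(v{\left(\frac{9}{c{\left(1 \right)}} \right)} + 56\right)^{2} = \left(2 \frac{9}{\frac{2}{5} \cdot 1} + 56\right)^{2} = \left(2 \frac{9}{\frac{2}{5}} + 56\right)^{2} = \left(2 \cdot 9 \cdot \frac{5}{2} + 56\right)^{2} = \left(2 \cdot \frac{45}{2} + 56\right)^{2} = \left(45 + 56\right)^{2} = 101^{2} = 10201$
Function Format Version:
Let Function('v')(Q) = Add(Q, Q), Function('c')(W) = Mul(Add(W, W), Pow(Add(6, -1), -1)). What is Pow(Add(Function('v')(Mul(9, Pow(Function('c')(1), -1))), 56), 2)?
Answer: 10201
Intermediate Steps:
Function('c')(W) = Mul(Rational(2, 5), W) (Function('c')(W) = Mul(Mul(2, W), Pow(5, -1)) = Mul(Mul(2, W), Rational(1, 5)) = Mul(Rational(2, 5), W))
Function('v')(Q) = Mul(2, Q)
Pow(Add(Function('v')(Mul(9, Pow(Function('c')(1), -1))), 56), 2) = Pow(Add(Mul(2, Mul(9, Pow(Mul(Rational(2, 5), 1), -1))), 56), 2) = Pow(Add(Mul(2, Mul(9, Pow(Rational(2, 5), -1))), 56), 2) = Pow(Add(Mul(2, Mul(9, Rational(5, 2))), 56), 2) = Pow(Add(Mul(2, Rational(45, 2)), 56), 2) = Pow(Add(45, 56), 2) = Pow(101, 2) = 10201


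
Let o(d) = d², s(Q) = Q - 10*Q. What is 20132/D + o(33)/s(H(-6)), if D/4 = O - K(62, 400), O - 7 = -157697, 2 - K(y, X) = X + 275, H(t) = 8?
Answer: -2719903/179448 ≈ -15.157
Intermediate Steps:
K(y, X) = -273 - X (K(y, X) = 2 - (X + 275) = 2 - (275 + X) = 2 + (-275 - X) = -273 - X)
s(Q) = -9*Q
O = -157690 (O = 7 - 157697 = -157690)
D = -628068 (D = 4*(-157690 - (-273 - 1*400)) = 4*(-157690 - (-273 - 400)) = 4*(-157690 - 1*(-673)) = 4*(-157690 + 673) = 4*(-157017) = -628068)
20132/D + o(33)/s(H(-6)) = 20132/(-628068) + 33²/((-9*8)) = 20132*(-1/628068) + 1089/(-72) = -719/22431 + 1089*(-1/72) = -719/22431 - 121/8 = -2719903/179448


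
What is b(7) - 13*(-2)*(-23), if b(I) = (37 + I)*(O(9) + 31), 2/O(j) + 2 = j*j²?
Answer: 556970/727 ≈ 766.12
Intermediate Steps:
O(j) = 2/(-2 + j³) (O(j) = 2/(-2 + j*j²) = 2/(-2 + j³))
b(I) = 833943/727 + 22539*I/727 (b(I) = (37 + I)*(2/(-2 + 9³) + 31) = (37 + I)*(2/(-2 + 729) + 31) = (37 + I)*(2/727 + 31) = (37 + I)*(22539/727) = 833943/727 + 22539*I/727)
b(7) - 13*(-2)*(-23) = (833943/727 + (22539/727)*7) - 13*(-2)*(-23) = (833943/727 + 157773/727) + 26*(-23) = 991716/727 - 598 = 556970/727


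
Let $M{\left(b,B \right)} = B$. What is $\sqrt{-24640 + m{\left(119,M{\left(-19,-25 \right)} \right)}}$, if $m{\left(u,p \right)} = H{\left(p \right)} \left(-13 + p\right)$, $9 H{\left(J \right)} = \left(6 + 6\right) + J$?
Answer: $\frac{i \sqrt{221266}}{3} \approx 156.8 i$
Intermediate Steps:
$H{\left(J \right)} = \frac{4}{3} + \frac{J}{9}$ ($H{\left(J \right)} = \frac{\left(6 + 6\right) + J}{9} = \frac{12 + J}{9} = \frac{4}{3} + \frac{J}{9}$)
$m{\left(u,p \right)} = \left(-13 + p\right) \left(\frac{4}{3} + \frac{p}{9}\right)$ ($m{\left(u,p \right)} = \left(\frac{4}{3} + \frac{p}{9}\right) \left(-13 + p\right) = \left(-13 + p\right) \left(\frac{4}{3} + \frac{p}{9}\right)$)
$\sqrt{-24640 + m{\left(119,M{\left(-19,-25 \right)} \right)}} = \sqrt{-24640 + \frac{\left(-13 - 25\right) \left(12 - 25\right)}{9}} = \sqrt{-24640 + \frac{1}{9} \left(-38\right) \left(-13\right)} = \sqrt{-24640 + \frac{494}{9}} = \sqrt{- \frac{221266}{9}} = \frac{i \sqrt{221266}}{3}$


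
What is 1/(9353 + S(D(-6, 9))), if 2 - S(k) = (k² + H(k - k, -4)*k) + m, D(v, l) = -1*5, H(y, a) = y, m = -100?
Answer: 1/9430 ≈ 0.00010604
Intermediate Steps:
D(v, l) = -5
S(k) = 102 - k² (S(k) = 2 - ((k² + (k - k)*k) - 100) = 2 - ((k² + 0*k) - 100) = 2 - ((k² + 0) - 100) = 2 - (k² - 100) = 2 - (-100 + k²) = 2 + (100 - k²) = 102 - k²)
1/(9353 + S(D(-6, 9))) = 1/(9353 + (102 - 1*(-5)²)) = 1/(9353 + (102 - 1*25)) = 1/(9353 + (102 - 25)) = 1/(9353 + 77) = 1/9430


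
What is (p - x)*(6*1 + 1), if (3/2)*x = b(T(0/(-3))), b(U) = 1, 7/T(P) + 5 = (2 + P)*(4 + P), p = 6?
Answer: 112/3 ≈ 37.333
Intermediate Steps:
T(P) = 7/(-5 + (2 + P)*(4 + P))
x = ⅔ (x = (⅔)*1 = ⅔ ≈ 0.66667)
(p - x)*(6*1 + 1) = (6 - 1*⅔)*(6*1 + 1) = (6 - ⅔)*(6 + 1) = (16/3)*7 = 112/3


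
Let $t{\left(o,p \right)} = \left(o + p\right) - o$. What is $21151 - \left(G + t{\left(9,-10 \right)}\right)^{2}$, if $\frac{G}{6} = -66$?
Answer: $-143685$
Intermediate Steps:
$t{\left(o,p \right)} = p$
$G = -396$ ($G = 6 \left(-66\right) = -396$)
$21151 - \left(G + t{\left(9,-10 \right)}\right)^{2} = 21151 - \left(-396 - 10\right)^{2} = 21151 - \left(-406\right)^{2} = 21151 - 164836 = -143685$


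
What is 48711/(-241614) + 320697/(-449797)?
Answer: -33131648875/36225750786 ≈ -0.91459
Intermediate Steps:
48711/(-241614) + 320697/(-449797) = 48711*(-1/241614) + 320697*(-1/449797) = -16237/80538 - 320697/449797 = -33131648875/36225750786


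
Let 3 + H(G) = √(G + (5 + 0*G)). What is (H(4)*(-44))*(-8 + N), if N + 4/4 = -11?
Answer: 0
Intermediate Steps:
N = -12 (N = -1 - 11 = -12)
H(G) = -3 + √(5 + G) (H(G) = -3 + √(G + (5 + 0*G)) = -3 + √(G + (5 + 0)) = -3 + √(G + 5) = -3 + √(5 + G))
(H(4)*(-44))*(-8 + N) = ((-3 + √(5 + 4))*(-44))*(-8 - 12) = ((-3 + √9)*(-44))*(-20) = ((-3 + 3)*(-44))*(-20) = (0*(-44))*(-20) = 0*(-20) = 0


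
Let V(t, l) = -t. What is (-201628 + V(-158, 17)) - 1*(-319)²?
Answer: -303231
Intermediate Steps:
(-201628 + V(-158, 17)) - 1*(-319)² = (-201628 - 1*(-158)) - 1*(-319)² = (-201628 + 158) - 1*101761 = -201470 - 101761 = -303231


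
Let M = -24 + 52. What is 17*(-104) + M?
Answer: -1740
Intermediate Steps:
M = 28
17*(-104) + M = 17*(-104) + 28 = -1768 + 28 = -1740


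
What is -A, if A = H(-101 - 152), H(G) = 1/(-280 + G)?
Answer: 1/533 ≈ 0.0018762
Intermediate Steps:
A = -1/533 (A = 1/(-280 + (-101 - 152)) = 1/(-280 - 253) = 1/(-533) = -1/533 ≈ -0.0018762)
-A = -1*(-1/533) = 1/533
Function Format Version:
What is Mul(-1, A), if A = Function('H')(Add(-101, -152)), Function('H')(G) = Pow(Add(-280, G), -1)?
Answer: Rational(1, 533) ≈ 0.0018762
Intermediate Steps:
A = Rational(-1, 533) (A = Pow(Add(-280, Add(-101, -152)), -1) = Pow(Add(-280, -253), -1) = Pow(-533, -1) = Rational(-1, 533) ≈ -0.0018762)
Mul(-1, A) = Mul(-1, Rational(-1, 533)) = Rational(1, 533)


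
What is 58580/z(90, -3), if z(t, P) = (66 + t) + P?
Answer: 58580/153 ≈ 382.88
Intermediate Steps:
z(t, P) = 66 + P + t
58580/z(90, -3) = 58580/(66 - 3 + 90) = 58580/153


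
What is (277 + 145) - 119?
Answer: 303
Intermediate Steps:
(277 + 145) - 119 = 422 - 119 = 303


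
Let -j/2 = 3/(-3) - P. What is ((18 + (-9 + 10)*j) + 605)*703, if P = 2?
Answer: 442187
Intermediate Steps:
j = 6 (j = -2*(3/(-3) - 1*2) = -2*(3*(-⅓) - 2) = -2*(-1 - 2) = -2*(-3) = 6)
((18 + (-9 + 10)*j) + 605)*703 = ((18 + (-9 + 10)*6) + 605)*703 = ((18 + 1*6) + 605)*703 = ((18 + 6) + 605)*703 = (24 + 605)*703 = 629*703 = 442187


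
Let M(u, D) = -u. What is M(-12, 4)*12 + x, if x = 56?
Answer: 200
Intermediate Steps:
M(-12, 4)*12 + x = -1*(-12)*12 + 56 = 12*12 + 56 = 144 + 56 = 200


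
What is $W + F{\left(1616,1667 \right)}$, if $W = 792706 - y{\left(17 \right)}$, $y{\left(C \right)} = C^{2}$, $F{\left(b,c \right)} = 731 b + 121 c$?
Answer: $2175420$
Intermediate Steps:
$F{\left(b,c \right)} = 121 c + 731 b$
$W = 792417$ ($W = 792706 - 17^{2} = 792706 - 289 = 792417$)
$W + F{\left(1616,1667 \right)} = 792417 + \left(121 \cdot 1667 + 731 \cdot 1616\right) = 792417 + \left(201707 + 1181296\right) = 792417 + 1383003 = 2175420$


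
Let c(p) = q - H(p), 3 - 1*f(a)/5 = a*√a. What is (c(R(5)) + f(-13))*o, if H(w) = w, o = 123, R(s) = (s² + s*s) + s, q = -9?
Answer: -6027 + 7995*I*√13 ≈ -6027.0 + 28826.0*I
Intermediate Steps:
R(s) = s + 2*s² (R(s) = (s² + s²) + s = 2*s² + s = s + 2*s²)
f(a) = 15 - 5*a^(3/2) (f(a) = 15 - 5*a*√a = 15 - 5*a^(3/2))
c(p) = -9 - p
(c(R(5)) + f(-13))*o = ((-9 - 5*(1 + 2*5)) + (15 - (-65)*I*√13))*123 = ((-9 - 5*(1 + 10)) + (15 - (-65)*I*√13))*123 = ((-9 - 5*11) + (15 + 65*I*√13))*123 = ((-9 - 1*55) + (15 + 65*I*√13))*123 = ((-9 - 55) + (15 + 65*I*√13))*123 = (-64 + (15 + 65*I*√13))*123 = (-49 + 65*I*√13)*123 = -6027 + 7995*I*√13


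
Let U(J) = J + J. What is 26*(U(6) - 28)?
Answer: -416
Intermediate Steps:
U(J) = 2*J
26*(U(6) - 28) = 26*(2*6 - 28) = 26*(12 - 28) = 26*(-16) = -416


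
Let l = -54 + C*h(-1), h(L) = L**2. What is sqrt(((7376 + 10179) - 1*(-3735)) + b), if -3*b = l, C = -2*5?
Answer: sqrt(191802)/3 ≈ 145.98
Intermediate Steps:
C = -10
l = -64 (l = -54 - 10*(-1)**2 = -54 - 10*1 = -54 - 10 = -64)
b = 64/3 (b = -1/3*(-64) = 64/3 ≈ 21.333)
sqrt(((7376 + 10179) - 1*(-3735)) + b) = sqrt(((7376 + 10179) - 1*(-3735)) + 64/3) = sqrt((17555 + 3735) + 64/3) = sqrt(21290 + 64/3) = sqrt(63934/3) = sqrt(191802)/3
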